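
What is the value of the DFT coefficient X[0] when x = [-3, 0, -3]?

X[0] = Σ(n=0 to 2) x[n] · ω_3^0 = Σ x[n]
= (-3) + (0) + (-3)

X[0] = -6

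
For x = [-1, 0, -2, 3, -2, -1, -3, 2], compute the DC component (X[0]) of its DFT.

X[0] = Σ(n=0 to 7) x[n] · ω_8^0 = Σ x[n]
= (-1) + (0) + (-2) + (3) + (-2) + (-1) + (-3) + (2)

X[0] = -4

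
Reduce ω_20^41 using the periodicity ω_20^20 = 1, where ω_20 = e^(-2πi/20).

Since ω_20^20 = 1, powers reduce modulo 20.
41 mod 20 = 1
So ω_20^41 = ω_20^1 = e^(-2πi·1/20)

ω_20^41 = ω_20^1 = 0.9511-0.3090i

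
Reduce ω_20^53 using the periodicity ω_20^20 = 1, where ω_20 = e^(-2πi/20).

Since ω_20^20 = 1, powers reduce modulo 20.
53 mod 20 = 13
So ω_20^53 = ω_20^13 = e^(-2πi·13/20)

ω_20^53 = ω_20^13 = -0.5878+0.8090i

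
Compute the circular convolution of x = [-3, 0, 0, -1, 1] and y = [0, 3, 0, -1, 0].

(x ⊛ y)[n] = Σ(m=0 to 4) x[m] · y[(n-m) mod 5]

Computing each output sample:
(x ⊛ y)[0] = 3
(x ⊛ y)[1] = -8
(x ⊛ y)[2] = -1
(x ⊛ y)[3] = 3
(x ⊛ y)[4] = -3

x ⊛ y = [3, -8, -1, 3, -3]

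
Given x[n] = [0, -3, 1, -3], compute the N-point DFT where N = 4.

X[k] = Σ(n=0 to 3) x[n] · ω_4^(nk)
where ω_4 = e^(-2πi/4)

Computing each X[k]:
X[0] = -5
X[1] = -1
X[2] = 7
X[3] = -1

X = [-5, -1, 7, -1]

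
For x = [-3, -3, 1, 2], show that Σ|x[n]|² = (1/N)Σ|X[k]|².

Time domain:
Σ|x[n]|² = |-3|² + |-3|² + |1|² + |2|² = 23.0000

Frequency domain:
(1/4)Σ|X[k]|² = (1/4)(|-3|² + |-4+5i|² + |-1|² + |-4-5i|²) = (1/4)·92.0000 = 23.0000

Both sides agree, confirming Parseval's theorem.

Σ|x[n]|² = (1/N)Σ|X[k]|² = 23.0000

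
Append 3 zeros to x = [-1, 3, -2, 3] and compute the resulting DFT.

Original 4-point DFT: [3, 1, -9, 1]
Zero-padded 7-point DFT provides frequency interpolation.

DFT_7([x, 0, ...]) = [3, -1.3874-1.6973i, 2.0048-1.4471i, -5.6174-5.7901i, -5.6174+5.7901i, 2.0048+1.4471i, -1.3874+1.6973i]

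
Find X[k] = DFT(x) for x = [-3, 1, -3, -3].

X[k] = Σ(n=0 to 3) x[n] · ω_4^(nk)
where ω_4 = e^(-2πi/4)

Computing each X[k]:
X[0] = -8
X[1] = -4i
X[2] = -4
X[3] = 4i

X = [-8, -4i, -4, 4i]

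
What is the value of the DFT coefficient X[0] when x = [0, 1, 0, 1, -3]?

X[0] = Σ(n=0 to 4) x[n] · ω_5^0 = Σ x[n]
= (0) + (1) + (0) + (1) + (-3)

X[0] = -1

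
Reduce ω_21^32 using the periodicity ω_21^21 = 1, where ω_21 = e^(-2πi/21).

Since ω_21^21 = 1, powers reduce modulo 21.
32 mod 21 = 11
So ω_21^32 = ω_21^11 = e^(-2πi·11/21)

ω_21^32 = ω_21^11 = -0.9888+0.1490i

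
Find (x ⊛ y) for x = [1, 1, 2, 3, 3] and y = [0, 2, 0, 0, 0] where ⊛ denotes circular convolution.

(x ⊛ y)[n] = Σ(m=0 to 4) x[m] · y[(n-m) mod 5]

Computing each output sample:
(x ⊛ y)[0] = 6
(x ⊛ y)[1] = 2
(x ⊛ y)[2] = 2
(x ⊛ y)[3] = 4
(x ⊛ y)[4] = 6

x ⊛ y = [6, 2, 2, 4, 6]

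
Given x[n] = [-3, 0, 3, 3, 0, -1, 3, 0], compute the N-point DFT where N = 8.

X[k] = Σ(n=0 to 7) x[n] · ω_8^(nk)
where ω_8 = e^(-2πi/8)

Computing each X[k]:
X[0] = 5
X[1] = -4.4142-2.8284i
X[2] = -9+4i
X[3] = -1.5858-2.8284i
X[4] = 1
X[5] = -1.5858+2.8284i
X[6] = -9-4i
X[7] = -4.4142+2.8284i

X = [5, -4.4142-2.8284i, -9+4i, -1.5858-2.8284i, 1, -1.5858+2.8284i, -9-4i, -4.4142+2.8284i]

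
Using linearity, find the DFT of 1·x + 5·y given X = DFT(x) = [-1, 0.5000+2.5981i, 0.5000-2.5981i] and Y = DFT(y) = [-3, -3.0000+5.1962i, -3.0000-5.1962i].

By linearity: DFT(1x + 5y) = 1·DFT(x) + 5·DFT(y)
= 1·[-1, 0.5000+2.5981i, 0.5000-2.5981i] + 5·[-3, -3.0000+5.1962i, -3.0000-5.1962i]

Computing element-wise:
Z[0] = 1·(-1) + 5·(-3) = -16
Z[1] = 1·(0.5000+2.5981i) + 5·(-3.0000+5.1962i) = -14.5000+28.5791i
Z[2] = 1·(0.5000-2.5981i) + 5·(-3.0000-5.1962i) = -14.5000-28.5791i

DFT(1x + 5y) = 1·X + 5·Y = [-16, -14.5000+28.5791i, -14.5000-28.5791i]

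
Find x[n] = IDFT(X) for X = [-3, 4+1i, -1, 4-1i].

x[n] = (1/4) Σ(k=0 to 3) X[k] · e^(2πikn/4)

Computing each x[n]:
x[0] = 1
x[1] = -1
x[2] = -3
x[3] = 0

x = [1, -1, -3, 0]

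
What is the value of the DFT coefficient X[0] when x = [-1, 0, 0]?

X[0] = Σ(n=0 to 2) x[n] · ω_3^0 = Σ x[n]
= (-1) + (0) + (0)

X[0] = -1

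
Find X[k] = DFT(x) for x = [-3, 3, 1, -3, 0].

X[k] = Σ(n=0 to 4) x[n] · ω_5^(nk)
where ω_5 = e^(-2πi/5)

Computing each X[k]:
X[0] = -2
X[1] = -0.4549-5.2043i
X[2] = -6.0451+2.0409i
X[3] = -6.0451-2.0409i
X[4] = -0.4549+5.2043i

X = [-2, -0.4549-5.2043i, -6.0451+2.0409i, -6.0451-2.0409i, -0.4549+5.2043i]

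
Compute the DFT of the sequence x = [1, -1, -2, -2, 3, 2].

X[k] = Σ(n=0 to 5) x[n] · ω_6^(nk)
where ω_6 = e^(-2πi/6)

Computing each X[k]:
X[0] = 1
X[1] = 3.0000+6.9282i
X[2] = -2.0000-1.7321i
X[3] = 3
X[4] = -2.0000+1.7321i
X[5] = 3.0000-6.9282i

X = [1, 3.0000+6.9282i, -2.0000-1.7321i, 3, -2.0000+1.7321i, 3.0000-6.9282i]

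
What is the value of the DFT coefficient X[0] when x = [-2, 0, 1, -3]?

X[0] = Σ(n=0 to 3) x[n] · ω_4^0 = Σ x[n]
= (-2) + (0) + (1) + (-3)

X[0] = -4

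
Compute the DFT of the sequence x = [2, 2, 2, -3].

X[k] = Σ(n=0 to 3) x[n] · ω_4^(nk)
where ω_4 = e^(-2πi/4)

Computing each X[k]:
X[0] = 3
X[1] = -5i
X[2] = 5
X[3] = 5i

X = [3, -5i, 5, 5i]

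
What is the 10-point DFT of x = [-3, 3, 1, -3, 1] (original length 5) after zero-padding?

Original 5-point DFT: [-1, -0.1459-4.2533i, -6.8541+2.6287i, -6.8541-2.6287i, -0.1459+4.2533i]
Zero-padded 10-point DFT provides frequency interpolation.

DFT_10([x, 0, ...]) = [-1, -0.1459-0.4490i, -0.1459-4.2533i, -6.8541-4.9798i, -6.8541+2.6287i, -1, -6.8541-2.6287i, -6.8541+4.9798i, -0.1459+4.2533i, -0.1459+0.4490i]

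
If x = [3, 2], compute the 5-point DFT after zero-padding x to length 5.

Original 2-point DFT: [5, 1]
Zero-padded 5-point DFT provides frequency interpolation.

DFT_5([x, 0, ...]) = [5, 3.6180-1.9021i, 1.3820-1.1756i, 1.3820+1.1756i, 3.6180+1.9021i]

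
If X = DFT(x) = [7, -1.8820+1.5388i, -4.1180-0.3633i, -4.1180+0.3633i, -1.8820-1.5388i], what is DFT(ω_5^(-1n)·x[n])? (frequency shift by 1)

Modulation property: DFT(ω_5^(-1n)·x[n]) = X[(k-1) mod 5], so circularly shift X by 1 positions.

X[k-1] = [-1.8820-1.5388i, 7, -1.8820+1.5388i, -4.1180-0.3633i, -4.1180+0.3633i]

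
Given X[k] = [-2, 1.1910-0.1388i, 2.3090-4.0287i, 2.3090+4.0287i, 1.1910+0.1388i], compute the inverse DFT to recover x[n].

x[n] = (1/5) Σ(k=0 to 4) X[k] · e^(2πikn/5)

Computing each x[n]:
x[0] = 1
x[1] = 0
x[2] = -2
x[3] = 1
x[4] = -2

x = [1, 0, -2, 1, -2]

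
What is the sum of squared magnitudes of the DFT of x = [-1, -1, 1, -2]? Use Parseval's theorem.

Parseval: Σ|x[n]|² = (1/N)Σ|X[k]|², so Σ|X[k]|² = N·Σ|x[n]|² = 4·7.0000

Σ|X[k]|² = N·Σ|x[n]|² = 4·7.0000 = 28.0000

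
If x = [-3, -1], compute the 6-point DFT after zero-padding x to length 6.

Original 2-point DFT: [-4, -2]
Zero-padded 6-point DFT provides frequency interpolation.

DFT_6([x, 0, ...]) = [-4, -3.5000+0.8660i, -2.5000+0.8660i, -2, -2.5000-0.8660i, -3.5000-0.8660i]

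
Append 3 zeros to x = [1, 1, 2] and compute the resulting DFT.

Original 3-point DFT: [4, -0.5000+0.8660i, -0.5000-0.8660i]
Zero-padded 6-point DFT provides frequency interpolation.

DFT_6([x, 0, ...]) = [4, 0.5000-2.5981i, -0.5000+0.8660i, 2, -0.5000-0.8660i, 0.5000+2.5981i]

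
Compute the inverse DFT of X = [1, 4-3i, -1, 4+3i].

x[n] = (1/4) Σ(k=0 to 3) X[k] · e^(2πikn/4)

Computing each x[n]:
x[0] = 2
x[1] = 2
x[2] = -2
x[3] = -1

x = [2, 2, -2, -1]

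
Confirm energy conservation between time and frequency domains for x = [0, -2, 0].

Time domain:
Σ|x[n]|² = |0|² + |-2|² + |0|² = 4.0000

Frequency domain:
(1/3)Σ|X[k]|² = (1/3)(|-2|² + |1.0000+1.7321i|² + |1.0000-1.7321i|²) = (1/3)·12.0000 = 4.0000

Both sides agree, confirming Parseval's theorem.

Σ|x[n]|² = (1/N)Σ|X[k]|² = 4.0000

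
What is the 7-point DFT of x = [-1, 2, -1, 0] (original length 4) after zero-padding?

Original 4-point DFT: [0, -2i, -4, 2i]
Zero-padded 7-point DFT provides frequency interpolation.

DFT_7([x, 0, ...]) = [0, 0.4695-0.5887i, -0.5441-2.3837i, -3.4254-1.6496i, -3.4254+1.6496i, -0.5441+2.3837i, 0.4695+0.5887i]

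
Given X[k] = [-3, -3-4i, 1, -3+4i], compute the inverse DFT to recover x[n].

x[n] = (1/4) Σ(k=0 to 3) X[k] · e^(2πikn/4)

Computing each x[n]:
x[0] = -2
x[1] = 1
x[2] = 1
x[3] = -3

x = [-2, 1, 1, -3]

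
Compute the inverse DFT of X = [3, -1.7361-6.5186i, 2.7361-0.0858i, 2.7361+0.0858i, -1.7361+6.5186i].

x[n] = (1/5) Σ(k=0 to 4) X[k] · e^(2πikn/5)

Computing each x[n]:
x[0] = 1
x[1] = 2
x[2] = 3
x[3] = 0
x[4] = -3

x = [1, 2, 3, 0, -3]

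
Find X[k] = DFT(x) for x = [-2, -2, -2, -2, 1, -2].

X[k] = Σ(n=0 to 5) x[n] · ω_6^(nk)
where ω_6 = e^(-2πi/6)

Computing each X[k]:
X[0] = -9
X[1] = -1.5000+2.5981i
X[2] = -1.5000-2.5981i
X[3] = 3
X[4] = -1.5000+2.5981i
X[5] = -1.5000-2.5981i

X = [-9, -1.5000+2.5981i, -1.5000-2.5981i, 3, -1.5000+2.5981i, -1.5000-2.5981i]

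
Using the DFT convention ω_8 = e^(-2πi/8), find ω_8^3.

ω_8^3 = e^(-2πi·3/8)
= cos(-2π·3/8) + i·sin(-2π·3/8)
= cos(-6π/8) + i·sin(-6π/8)

ω_8^3 = cos(-6π/8) + i·sin(-6π/8) = -0.7071-0.7071i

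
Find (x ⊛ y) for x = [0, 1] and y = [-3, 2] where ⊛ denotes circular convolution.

(x ⊛ y)[n] = Σ(m=0 to 1) x[m] · y[(n-m) mod 2]

Computing each output sample:
(x ⊛ y)[0] = 2
(x ⊛ y)[1] = -3

x ⊛ y = [2, -3]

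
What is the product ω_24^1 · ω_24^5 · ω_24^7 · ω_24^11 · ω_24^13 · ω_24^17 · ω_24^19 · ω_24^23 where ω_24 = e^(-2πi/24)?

The primitive 24th roots of unity are ω_24^k for k coprime to 24: k ∈ {1, 5, 7, 11, 13, 17, 19, 23}
Their product equals the constant term of the cyclotomic polynomial Φ_24(x) up to sign.
For n ≥ 3, the product of all primitive nth roots of unity is 1. (For n=1 it is 1; for n=2 it is -1.)

1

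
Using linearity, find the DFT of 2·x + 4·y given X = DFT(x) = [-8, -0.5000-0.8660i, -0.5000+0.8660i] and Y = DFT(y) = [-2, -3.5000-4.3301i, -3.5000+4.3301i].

By linearity: DFT(2x + 4y) = 2·DFT(x) + 4·DFT(y)
= 2·[-8, -0.5000-0.8660i, -0.5000+0.8660i] + 4·[-2, -3.5000-4.3301i, -3.5000+4.3301i]

Computing element-wise:
Z[0] = 2·(-8) + 4·(-2) = -24
Z[1] = 2·(-0.5000-0.8660i) + 4·(-3.5000-4.3301i) = -15.0000-19.0524i
Z[2] = 2·(-0.5000+0.8660i) + 4·(-3.5000+4.3301i) = -15.0000+19.0524i

DFT(2x + 4y) = 2·X + 4·Y = [-24, -15.0000-19.0524i, -15.0000+19.0524i]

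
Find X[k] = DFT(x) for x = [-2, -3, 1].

X[k] = Σ(n=0 to 2) x[n] · ω_3^(nk)
where ω_3 = e^(-2πi/3)

Computing each X[k]:
X[0] = -4
X[1] = -1.0000+3.4641i
X[2] = -1.0000-3.4641i

X = [-4, -1.0000+3.4641i, -1.0000-3.4641i]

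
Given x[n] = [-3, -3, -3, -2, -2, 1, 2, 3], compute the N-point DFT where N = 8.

X[k] = Σ(n=0 to 7) x[n] · ω_8^(nk)
where ω_8 = e^(-2πi/8)

Computing each X[k]:
X[0] = -7
X[1] = -0.2929+11.3640i
X[2] = -4+3i
X[3] = -1.7071+1.3640i
X[4] = -5
X[5] = -1.7071-1.3640i
X[6] = -4-3i
X[7] = -0.2929-11.3640i

X = [-7, -0.2929+11.3640i, -4+3i, -1.7071+1.3640i, -5, -1.7071-1.3640i, -4-3i, -0.2929-11.3640i]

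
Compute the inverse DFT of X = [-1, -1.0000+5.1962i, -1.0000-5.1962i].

x[n] = (1/3) Σ(k=0 to 2) X[k] · e^(2πikn/3)

Computing each x[n]:
x[0] = -1
x[1] = -3
x[2] = 3

x = [-1, -3, 3]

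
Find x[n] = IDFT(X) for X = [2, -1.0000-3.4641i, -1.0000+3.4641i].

x[n] = (1/3) Σ(k=0 to 2) X[k] · e^(2πikn/3)

Computing each x[n]:
x[0] = 0
x[1] = 3
x[2] = -1

x = [0, 3, -1]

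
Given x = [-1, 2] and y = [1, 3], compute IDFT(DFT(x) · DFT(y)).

(x ⊛ y)[n] = Σ(m=0 to 1) x[m] · y[(n-m) mod 2]

Computing each output sample:
(x ⊛ y)[0] = 5
(x ⊛ y)[1] = -1

x ⊛ y = [5, -1]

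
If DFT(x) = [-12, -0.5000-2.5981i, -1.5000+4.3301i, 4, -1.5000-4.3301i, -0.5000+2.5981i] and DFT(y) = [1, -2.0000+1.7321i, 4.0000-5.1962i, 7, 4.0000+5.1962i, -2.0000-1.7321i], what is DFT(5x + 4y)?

By linearity: DFT(5x + 4y) = 5·DFT(x) + 4·DFT(y)
= 5·[-12, -0.5000-2.5981i, -1.5000+4.3301i, 4, -1.5000-4.3301i, -0.5000+2.5981i] + 4·[1, -2.0000+1.7321i, 4.0000-5.1962i, 7, 4.0000+5.1962i, -2.0000-1.7321i]

Computing element-wise:
Z[0] = 5·(-12) + 4·(1) = -56
Z[1] = 5·(-0.5000-2.5981i) + 4·(-2.0000+1.7321i) = -10.5000-6.0621i
Z[2] = 5·(-1.5000+4.3301i) + 4·(4.0000-5.1962i) = 8.5000+0.8657i
Z[3] = 5·(4) + 4·(7) = 48
Z[4] = 5·(-1.5000-4.3301i) + 4·(4.0000+5.1962i) = 8.5000-0.8657i
Z[5] = 5·(-0.5000+2.5981i) + 4·(-2.0000-1.7321i) = -10.5000+6.0621i

DFT(5x + 4y) = 5·X + 4·Y = [-56, -10.5000-6.0621i, 8.5000+0.8657i, 48, 8.5000-0.8657i, -10.5000+6.0621i]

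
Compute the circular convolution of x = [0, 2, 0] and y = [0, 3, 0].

(x ⊛ y)[n] = Σ(m=0 to 2) x[m] · y[(n-m) mod 3]

Computing each output sample:
(x ⊛ y)[0] = 0
(x ⊛ y)[1] = 0
(x ⊛ y)[2] = 6

x ⊛ y = [0, 0, 6]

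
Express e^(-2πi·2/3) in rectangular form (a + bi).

ω_3^2 = e^(-2πi·2/3)
= cos(-2π·2/3) + i·sin(-2π·2/3)
= cos(-4π/3) + i·sin(-4π/3)

ω_3^2 = cos(-4π/3) + i·sin(-4π/3) = -0.5000+0.8660i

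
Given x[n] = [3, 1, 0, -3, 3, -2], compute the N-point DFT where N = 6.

X[k] = Σ(n=0 to 5) x[n] · ω_6^(nk)
where ω_6 = e^(-2πi/6)

Computing each X[k]:
X[0] = 2
X[1] = 4
X[2] = -1.0000-5.1962i
X[3] = 10
X[4] = -1.0000+5.1962i
X[5] = 4

X = [2, 4, -1.0000-5.1962i, 10, -1.0000+5.1962i, 4]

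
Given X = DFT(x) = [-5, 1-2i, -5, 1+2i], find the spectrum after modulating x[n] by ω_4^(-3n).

Modulation property: DFT(ω_4^(-3n)·x[n]) = X[(k-3) mod 4], so circularly shift X by 3 positions.

X[k-3] = [1-2i, -5, 1+2i, -5]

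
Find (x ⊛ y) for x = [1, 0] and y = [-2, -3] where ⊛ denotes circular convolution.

(x ⊛ y)[n] = Σ(m=0 to 1) x[m] · y[(n-m) mod 2]

Computing each output sample:
(x ⊛ y)[0] = -2
(x ⊛ y)[1] = -3

x ⊛ y = [-2, -3]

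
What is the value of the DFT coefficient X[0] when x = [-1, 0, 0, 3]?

X[0] = Σ(n=0 to 3) x[n] · ω_4^0 = Σ x[n]
= (-1) + (0) + (0) + (3)

X[0] = 2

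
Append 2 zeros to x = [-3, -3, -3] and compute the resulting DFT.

Original 3-point DFT: [-9, 0, 0]
Zero-padded 5-point DFT provides frequency interpolation.

DFT_5([x, 0, ...]) = [-9, -1.5000+4.6165i, -1.5000-1.0898i, -1.5000+1.0898i, -1.5000-4.6165i]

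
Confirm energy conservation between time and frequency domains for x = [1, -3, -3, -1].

Time domain:
Σ|x[n]|² = |1|² + |-3|² + |-3|² + |-1|² = 20.0000

Frequency domain:
(1/4)Σ|X[k]|² = (1/4)(|-6|² + |4+2i|² + |2|² + |4-2i|²) = (1/4)·80.0000 = 20.0000

Both sides agree, confirming Parseval's theorem.

Σ|x[n]|² = (1/N)Σ|X[k]|² = 20.0000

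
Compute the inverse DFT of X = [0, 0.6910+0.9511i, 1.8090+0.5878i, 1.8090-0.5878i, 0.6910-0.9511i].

x[n] = (1/5) Σ(k=0 to 4) X[k] · e^(2πikn/5)

Computing each x[n]:
x[0] = 1
x[1] = -1
x[2] = 0
x[3] = 0
x[4] = 0

x = [1, -1, 0, 0, 0]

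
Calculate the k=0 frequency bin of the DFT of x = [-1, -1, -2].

X[0] = Σ(n=0 to 2) x[n] · ω_3^0 = Σ x[n]
= (-1) + (-1) + (-2)

X[0] = -4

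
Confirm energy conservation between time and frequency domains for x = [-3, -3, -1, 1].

Time domain:
Σ|x[n]|² = |-3|² + |-3|² + |-1|² + |1|² = 20.0000

Frequency domain:
(1/4)Σ|X[k]|² = (1/4)(|-6|² + |-2+4i|² + |-2|² + |-2-4i|²) = (1/4)·80.0000 = 20.0000

Both sides agree, confirming Parseval's theorem.

Σ|x[n]|² = (1/N)Σ|X[k]|² = 20.0000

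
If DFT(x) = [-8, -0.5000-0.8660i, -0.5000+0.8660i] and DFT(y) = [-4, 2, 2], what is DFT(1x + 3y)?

By linearity: DFT(1x + 3y) = 1·DFT(x) + 3·DFT(y)
= 1·[-8, -0.5000-0.8660i, -0.5000+0.8660i] + 3·[-4, 2, 2]

Computing element-wise:
Z[0] = 1·(-8) + 3·(-4) = -20
Z[1] = 1·(-0.5000-0.8660i) + 3·(2) = 5.5000-0.8660i
Z[2] = 1·(-0.5000+0.8660i) + 3·(2) = 5.5000+0.8660i

DFT(1x + 3y) = 1·X + 3·Y = [-20, 5.5000-0.8660i, 5.5000+0.8660i]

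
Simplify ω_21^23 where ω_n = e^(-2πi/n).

Since ω_21^21 = 1, powers reduce modulo 21.
23 mod 21 = 2
So ω_21^23 = ω_21^2 = e^(-2πi·2/21)

ω_21^23 = ω_21^2 = 0.8262-0.5633i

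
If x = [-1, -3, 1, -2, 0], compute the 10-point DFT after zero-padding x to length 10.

Original 5-point DFT: [-5, -1.1180+1.0898i, 1.1180+4.6165i, 1.1180-4.6165i, -1.1180-1.0898i]
Zero-padded 10-point DFT provides frequency interpolation.

DFT_10([x, 0, ...]) = [-5, -2.5000+2.7144i, -1.1180+1.0898i, -2.5000+2.2654i, 1.1180+4.6165i, 5, 1.1180-4.6165i, -2.5000-2.2654i, -1.1180-1.0898i, -2.5000-2.7144i]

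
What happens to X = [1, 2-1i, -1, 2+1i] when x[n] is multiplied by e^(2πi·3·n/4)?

Modulation property: DFT(ω_4^(-3n)·x[n]) = X[(k-3) mod 4], so circularly shift X by 3 positions.

X[k-3] = [2-1i, -1, 2+1i, 1]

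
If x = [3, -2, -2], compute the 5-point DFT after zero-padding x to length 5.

Original 3-point DFT: [-1, 5, 5]
Zero-padded 5-point DFT provides frequency interpolation.

DFT_5([x, 0, ...]) = [-1, 4.0000+3.0777i, 4.0000-0.7265i, 4.0000+0.7265i, 4.0000-3.0777i]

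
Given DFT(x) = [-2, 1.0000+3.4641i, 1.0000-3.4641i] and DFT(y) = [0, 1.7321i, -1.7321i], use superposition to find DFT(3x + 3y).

By linearity: DFT(3x + 3y) = 3·DFT(x) + 3·DFT(y)
= 3·[-2, 1.0000+3.4641i, 1.0000-3.4641i] + 3·[0, 1.7321i, -1.7321i]

Computing element-wise:
Z[0] = 3·(-2) + 3·(0) = -6
Z[1] = 3·(1.0000+3.4641i) + 3·(1.7321i) = 3.0000+15.5886i
Z[2] = 3·(1.0000-3.4641i) + 3·(-1.7321i) = 3.0000-15.5886i

DFT(3x + 3y) = 3·X + 3·Y = [-6, 3.0000+15.5886i, 3.0000-15.5886i]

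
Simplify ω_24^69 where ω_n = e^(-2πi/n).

Since ω_24^24 = 1, powers reduce modulo 24.
69 mod 24 = 21
So ω_24^69 = ω_24^21 = e^(-2πi·21/24)

ω_24^69 = ω_24^21 = 0.7071+0.7071i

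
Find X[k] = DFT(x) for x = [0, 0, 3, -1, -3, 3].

X[k] = Σ(n=0 to 5) x[n] · ω_6^(nk)
where ω_6 = e^(-2πi/6)

Computing each X[k]:
X[0] = 2
X[1] = 2.5000-2.5981i
X[2] = -2.5000+7.7942i
X[3] = -2
X[4] = -2.5000-7.7942i
X[5] = 2.5000+2.5981i

X = [2, 2.5000-2.5981i, -2.5000+7.7942i, -2, -2.5000-7.7942i, 2.5000+2.5981i]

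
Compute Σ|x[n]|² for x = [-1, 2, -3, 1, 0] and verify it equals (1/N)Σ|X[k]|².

Time domain:
Σ|x[n]|² = |-1|² + |2|² + |-3|² + |1|² + |0|² = 15.0000

Frequency domain:
(1/5)Σ|X[k]|² = (1/5)(|-1|² + |1.2361+0.4490i|² + |-3.2361-4.9798i|² + |-3.2361+4.9798i|² + |1.2361-0.4490i|²) = (1/5)·75.0000 = 15.0000

Both sides agree, confirming Parseval's theorem.

Σ|x[n]|² = (1/N)Σ|X[k]|² = 15.0000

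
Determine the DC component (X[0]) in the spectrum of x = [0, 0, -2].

X[0] = Σ(n=0 to 2) x[n] · ω_3^0 = Σ x[n]
= (0) + (0) + (-2)

X[0] = -2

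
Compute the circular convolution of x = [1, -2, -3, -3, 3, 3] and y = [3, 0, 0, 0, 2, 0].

(x ⊛ y)[n] = Σ(m=0 to 5) x[m] · y[(n-m) mod 6]

Computing each output sample:
(x ⊛ y)[0] = -3
(x ⊛ y)[1] = -12
(x ⊛ y)[2] = -3
(x ⊛ y)[3] = -3
(x ⊛ y)[4] = 11
(x ⊛ y)[5] = 5

x ⊛ y = [-3, -12, -3, -3, 11, 5]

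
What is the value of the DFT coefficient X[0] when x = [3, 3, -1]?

X[0] = Σ(n=0 to 2) x[n] · ω_3^0 = Σ x[n]
= (3) + (3) + (-1)

X[0] = 5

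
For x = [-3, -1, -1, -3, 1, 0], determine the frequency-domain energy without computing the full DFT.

Parseval: Σ|x[n]|² = (1/N)Σ|X[k]|², so Σ|X[k]|² = N·Σ|x[n]|² = 6·21.0000

Σ|X[k]|² = N·Σ|x[n]|² = 6·21.0000 = 126.0000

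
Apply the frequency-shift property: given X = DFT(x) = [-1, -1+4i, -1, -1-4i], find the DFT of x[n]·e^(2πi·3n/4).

Modulation property: DFT(ω_4^(-3n)·x[n]) = X[(k-3) mod 4], so circularly shift X by 3 positions.

X[k-3] = [-1+4i, -1, -1-4i, -1]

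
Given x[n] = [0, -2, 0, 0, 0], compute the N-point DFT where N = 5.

X[k] = Σ(n=0 to 4) x[n] · ω_5^(nk)
where ω_5 = e^(-2πi/5)

Computing each X[k]:
X[0] = -2
X[1] = -0.6180+1.9021i
X[2] = 1.6180+1.1756i
X[3] = 1.6180-1.1756i
X[4] = -0.6180-1.9021i

X = [-2, -0.6180+1.9021i, 1.6180+1.1756i, 1.6180-1.1756i, -0.6180-1.9021i]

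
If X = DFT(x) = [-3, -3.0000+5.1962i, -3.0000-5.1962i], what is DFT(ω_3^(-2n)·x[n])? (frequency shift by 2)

Modulation property: DFT(ω_3^(-2n)·x[n]) = X[(k-2) mod 3], so circularly shift X by 2 positions.

X[k-2] = [-3.0000+5.1962i, -3.0000-5.1962i, -3]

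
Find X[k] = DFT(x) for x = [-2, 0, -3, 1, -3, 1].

X[k] = Σ(n=0 to 5) x[n] · ω_6^(nk)
where ω_6 = e^(-2πi/6)

Computing each X[k]:
X[0] = -6
X[1] = 0.5000+0.8660i
X[2] = 1.5000+0.8660i
X[3] = -10
X[4] = 1.5000-0.8660i
X[5] = 0.5000-0.8660i

X = [-6, 0.5000+0.8660i, 1.5000+0.8660i, -10, 1.5000-0.8660i, 0.5000-0.8660i]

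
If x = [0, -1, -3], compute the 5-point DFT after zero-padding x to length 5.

Original 3-point DFT: [-4, 2.0000-1.7321i, 2.0000+1.7321i]
Zero-padded 5-point DFT provides frequency interpolation.

DFT_5([x, 0, ...]) = [-4, 2.1180+2.7144i, -0.1180-2.2654i, -0.1180+2.2654i, 2.1180-2.7144i]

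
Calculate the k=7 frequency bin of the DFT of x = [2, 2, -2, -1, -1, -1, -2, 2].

X[7] = Σ(n=0 to 7) x[n] · ω_8^(7n) where ω_8 = e^(-2πi/8)
= (2)·ω_8^0 + (2)·ω_8^7 + (-2)·ω_8^14 + (-1)·ω_8^21 + (-1)·ω_8^28 + (-1)·ω_8^35 + (-2)·ω_8^42 + (2)·ω_8^49

X[7] = 7.2426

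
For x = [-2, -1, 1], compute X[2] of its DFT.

X[2] = Σ(n=0 to 2) x[n] · ω_3^(2n) where ω_3 = e^(-2πi/3)
= (-2)·ω_3^0 + (-1)·ω_3^2 + (1)·ω_3^4

X[2] = -2.0000-1.7321i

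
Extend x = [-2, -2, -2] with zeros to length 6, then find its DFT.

Original 3-point DFT: [-6, 0, 0]
Zero-padded 6-point DFT provides frequency interpolation.

DFT_6([x, 0, ...]) = [-6, -2.0000+3.4641i, 0, -2, 0, -2.0000-3.4641i]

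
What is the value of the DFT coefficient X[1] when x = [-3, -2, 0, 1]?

X[1] = Σ(n=0 to 3) x[n] · ω_4^(1n) where ω_4 = e^(-2πi/4)
= (-3)·ω_4^0 + (-2)·ω_4^1 + (0)·ω_4^2 + (1)·ω_4^3

X[1] = -3+3i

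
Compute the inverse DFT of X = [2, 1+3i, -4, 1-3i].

x[n] = (1/4) Σ(k=0 to 3) X[k] · e^(2πikn/4)

Computing each x[n]:
x[0] = 0
x[1] = 0
x[2] = -1
x[3] = 3

x = [0, 0, -1, 3]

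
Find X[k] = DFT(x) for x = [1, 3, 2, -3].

X[k] = Σ(n=0 to 3) x[n] · ω_4^(nk)
where ω_4 = e^(-2πi/4)

Computing each X[k]:
X[0] = 3
X[1] = -1-6i
X[2] = 3
X[3] = -1+6i

X = [3, -1-6i, 3, -1+6i]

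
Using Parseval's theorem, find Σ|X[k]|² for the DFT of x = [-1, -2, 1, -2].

Parseval: Σ|x[n]|² = (1/N)Σ|X[k]|², so Σ|X[k]|² = N·Σ|x[n]|² = 4·10.0000

Σ|X[k]|² = N·Σ|x[n]|² = 4·10.0000 = 40.0000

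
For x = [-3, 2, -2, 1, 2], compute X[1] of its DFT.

X[1] = Σ(n=0 to 4) x[n] · ω_5^(1n) where ω_5 = e^(-2πi/5)
= (-3)·ω_5^0 + (2)·ω_5^1 + (-2)·ω_5^2 + (1)·ω_5^3 + (2)·ω_5^4

X[1] = -0.9549+1.7634i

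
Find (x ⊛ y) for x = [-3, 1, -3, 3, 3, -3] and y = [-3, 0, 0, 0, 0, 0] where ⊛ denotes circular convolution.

(x ⊛ y)[n] = Σ(m=0 to 5) x[m] · y[(n-m) mod 6]

Computing each output sample:
(x ⊛ y)[0] = 9
(x ⊛ y)[1] = -3
(x ⊛ y)[2] = 9
(x ⊛ y)[3] = -9
(x ⊛ y)[4] = -9
(x ⊛ y)[5] = 9

x ⊛ y = [9, -3, 9, -9, -9, 9]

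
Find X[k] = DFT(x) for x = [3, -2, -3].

X[k] = Σ(n=0 to 2) x[n] · ω_3^(nk)
where ω_3 = e^(-2πi/3)

Computing each X[k]:
X[0] = -2
X[1] = 5.5000-0.8660i
X[2] = 5.5000+0.8660i

X = [-2, 5.5000-0.8660i, 5.5000+0.8660i]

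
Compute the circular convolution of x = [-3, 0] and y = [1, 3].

(x ⊛ y)[n] = Σ(m=0 to 1) x[m] · y[(n-m) mod 2]

Computing each output sample:
(x ⊛ y)[0] = -3
(x ⊛ y)[1] = -9

x ⊛ y = [-3, -9]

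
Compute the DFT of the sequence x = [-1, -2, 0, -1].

X[k] = Σ(n=0 to 3) x[n] · ω_4^(nk)
where ω_4 = e^(-2πi/4)

Computing each X[k]:
X[0] = -4
X[1] = -1+1i
X[2] = 2
X[3] = -1-1i

X = [-4, -1+1i, 2, -1-1i]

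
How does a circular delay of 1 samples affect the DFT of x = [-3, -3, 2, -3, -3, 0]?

Time shift by 1: X_shifted[k] = ω_6^(1k) · X[k]
Shifted x = [0, -3, -3, 2, -3, -3]

DFT(x[n-1]) = [-10, -2, 8, -2, 8, -2]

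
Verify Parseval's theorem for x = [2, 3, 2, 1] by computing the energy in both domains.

Time domain:
Σ|x[n]|² = |2|² + |3|² + |2|² + |1|² = 18.0000

Frequency domain:
(1/4)Σ|X[k]|² = (1/4)(|8|² + |-2i|² + |0|² + |2i|²) = (1/4)·72.0000 = 18.0000

Both sides agree, confirming Parseval's theorem.

Σ|x[n]|² = (1/N)Σ|X[k]|² = 18.0000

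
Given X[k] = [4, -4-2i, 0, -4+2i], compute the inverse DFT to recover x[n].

x[n] = (1/4) Σ(k=0 to 3) X[k] · e^(2πikn/4)

Computing each x[n]:
x[0] = -1
x[1] = 2
x[2] = 3
x[3] = 0

x = [-1, 2, 3, 0]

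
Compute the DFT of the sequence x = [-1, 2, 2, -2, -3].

X[k] = Σ(n=0 to 4) x[n] · ω_5^(nk)
where ω_5 = e^(-2πi/5)

Computing each X[k]:
X[0] = -2
X[1] = -1.3090-7.1064i
X[2] = -0.1910+0.8653i
X[3] = -0.1910-0.8653i
X[4] = -1.3090+7.1064i

X = [-2, -1.3090-7.1064i, -0.1910+0.8653i, -0.1910-0.8653i, -1.3090+7.1064i]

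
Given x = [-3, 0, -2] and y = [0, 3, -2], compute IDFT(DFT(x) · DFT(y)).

(x ⊛ y)[n] = Σ(m=0 to 2) x[m] · y[(n-m) mod 3]

Computing each output sample:
(x ⊛ y)[0] = -6
(x ⊛ y)[1] = -5
(x ⊛ y)[2] = 6

x ⊛ y = [-6, -5, 6]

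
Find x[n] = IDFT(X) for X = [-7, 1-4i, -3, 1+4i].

x[n] = (1/4) Σ(k=0 to 3) X[k] · e^(2πikn/4)

Computing each x[n]:
x[0] = -2
x[1] = 1
x[2] = -3
x[3] = -3

x = [-2, 1, -3, -3]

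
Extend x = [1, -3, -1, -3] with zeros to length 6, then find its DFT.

Original 4-point DFT: [-6, 2, 6, 2]
Zero-padded 6-point DFT provides frequency interpolation.

DFT_6([x, 0, ...]) = [-6, 3.0000+3.4641i, 1.7321i, 6, -1.7321i, 3.0000-3.4641i]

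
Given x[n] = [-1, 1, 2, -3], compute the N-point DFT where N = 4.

X[k] = Σ(n=0 to 3) x[n] · ω_4^(nk)
where ω_4 = e^(-2πi/4)

Computing each X[k]:
X[0] = -1
X[1] = -3-4i
X[2] = 3
X[3] = -3+4i

X = [-1, -3-4i, 3, -3+4i]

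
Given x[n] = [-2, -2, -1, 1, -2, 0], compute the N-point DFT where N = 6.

X[k] = Σ(n=0 to 5) x[n] · ω_6^(nk)
where ω_6 = e^(-2πi/6)

Computing each X[k]:
X[0] = -6
X[1] = -2.5000+0.8660i
X[2] = 1.5000+2.5981i
X[3] = -4
X[4] = 1.5000-2.5981i
X[5] = -2.5000-0.8660i

X = [-6, -2.5000+0.8660i, 1.5000+2.5981i, -4, 1.5000-2.5981i, -2.5000-0.8660i]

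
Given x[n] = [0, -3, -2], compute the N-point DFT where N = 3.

X[k] = Σ(n=0 to 2) x[n] · ω_3^(nk)
where ω_3 = e^(-2πi/3)

Computing each X[k]:
X[0] = -5
X[1] = 2.5000+0.8660i
X[2] = 2.5000-0.8660i

X = [-5, 2.5000+0.8660i, 2.5000-0.8660i]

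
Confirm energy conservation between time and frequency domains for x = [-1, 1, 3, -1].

Time domain:
Σ|x[n]|² = |-1|² + |1|² + |3|² + |-1|² = 12.0000

Frequency domain:
(1/4)Σ|X[k]|² = (1/4)(|2|² + |-4-2i|² + |2|² + |-4+2i|²) = (1/4)·48.0000 = 12.0000

Both sides agree, confirming Parseval's theorem.

Σ|x[n]|² = (1/N)Σ|X[k]|² = 12.0000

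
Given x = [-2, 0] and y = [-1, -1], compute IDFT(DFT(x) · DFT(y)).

(x ⊛ y)[n] = Σ(m=0 to 1) x[m] · y[(n-m) mod 2]

Computing each output sample:
(x ⊛ y)[0] = 2
(x ⊛ y)[1] = 2

x ⊛ y = [2, 2]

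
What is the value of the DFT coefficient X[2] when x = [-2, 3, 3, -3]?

X[2] = Σ(n=0 to 3) x[n] · ω_4^(2n) where ω_4 = e^(-2πi/4)
= (-2)·ω_4^0 + (3)·ω_4^2 + (3)·ω_4^4 + (-3)·ω_4^6

X[2] = 1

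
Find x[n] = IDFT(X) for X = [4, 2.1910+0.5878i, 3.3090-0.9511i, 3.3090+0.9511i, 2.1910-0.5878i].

x[n] = (1/5) Σ(k=0 to 4) X[k] · e^(2πikn/5)

Computing each x[n]:
x[0] = 3
x[1] = 0
x[2] = 0
x[3] = 1
x[4] = 0

x = [3, 0, 0, 1, 0]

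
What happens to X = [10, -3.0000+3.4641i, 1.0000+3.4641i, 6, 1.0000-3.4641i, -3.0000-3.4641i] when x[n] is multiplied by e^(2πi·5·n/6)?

Modulation property: DFT(ω_6^(-5n)·x[n]) = X[(k-5) mod 6], so circularly shift X by 5 positions.

X[k-5] = [-3.0000+3.4641i, 1.0000+3.4641i, 6, 1.0000-3.4641i, -3.0000-3.4641i, 10]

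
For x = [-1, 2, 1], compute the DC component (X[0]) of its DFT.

X[0] = Σ(n=0 to 2) x[n] · ω_3^0 = Σ x[n]
= (-1) + (2) + (1)

X[0] = 2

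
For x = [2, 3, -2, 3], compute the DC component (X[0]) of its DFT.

X[0] = Σ(n=0 to 3) x[n] · ω_4^0 = Σ x[n]
= (2) + (3) + (-2) + (3)

X[0] = 6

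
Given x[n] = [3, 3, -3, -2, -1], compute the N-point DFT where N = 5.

X[k] = Σ(n=0 to 4) x[n] · ω_5^(nk)
where ω_5 = e^(-2πi/5)

Computing each X[k]:
X[0] = 0
X[1] = 7.6631-3.2164i
X[2] = -0.1631-3.3022i
X[3] = -0.1631+3.3022i
X[4] = 7.6631+3.2164i

X = [0, 7.6631-3.2164i, -0.1631-3.3022i, -0.1631+3.3022i, 7.6631+3.2164i]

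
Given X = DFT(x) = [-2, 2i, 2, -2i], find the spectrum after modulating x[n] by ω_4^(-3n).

Modulation property: DFT(ω_4^(-3n)·x[n]) = X[(k-3) mod 4], so circularly shift X by 3 positions.

X[k-3] = [2i, 2, -2i, -2]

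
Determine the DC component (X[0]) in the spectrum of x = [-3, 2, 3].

X[0] = Σ(n=0 to 2) x[n] · ω_3^0 = Σ x[n]
= (-3) + (2) + (3)

X[0] = 2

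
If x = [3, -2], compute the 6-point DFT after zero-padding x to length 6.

Original 2-point DFT: [1, 5]
Zero-padded 6-point DFT provides frequency interpolation.

DFT_6([x, 0, ...]) = [1, 2.0000+1.7321i, 4.0000+1.7321i, 5, 4.0000-1.7321i, 2.0000-1.7321i]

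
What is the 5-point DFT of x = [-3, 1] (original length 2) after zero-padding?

Original 2-point DFT: [-2, -4]
Zero-padded 5-point DFT provides frequency interpolation.

DFT_5([x, 0, ...]) = [-2, -2.6910-0.9511i, -3.8090-0.5878i, -3.8090+0.5878i, -2.6910+0.9511i]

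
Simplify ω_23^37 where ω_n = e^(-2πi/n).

Since ω_23^23 = 1, powers reduce modulo 23.
37 mod 23 = 14
So ω_23^37 = ω_23^14 = e^(-2πi·14/23)

ω_23^37 = ω_23^14 = -0.7757+0.6311i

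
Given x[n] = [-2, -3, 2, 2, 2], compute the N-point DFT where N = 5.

X[k] = Σ(n=0 to 4) x[n] · ω_5^(nk)
where ω_5 = e^(-2πi/5)

Computing each X[k]:
X[0] = 1
X[1] = -5.5451+4.7553i
X[2] = 0.0451+2.9389i
X[3] = 0.0451-2.9389i
X[4] = -5.5451-4.7553i

X = [1, -5.5451+4.7553i, 0.0451+2.9389i, 0.0451-2.9389i, -5.5451-4.7553i]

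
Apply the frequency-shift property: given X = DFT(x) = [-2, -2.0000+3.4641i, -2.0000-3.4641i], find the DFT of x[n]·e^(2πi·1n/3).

Modulation property: DFT(ω_3^(-1n)·x[n]) = X[(k-1) mod 3], so circularly shift X by 1 positions.

X[k-1] = [-2.0000-3.4641i, -2, -2.0000+3.4641i]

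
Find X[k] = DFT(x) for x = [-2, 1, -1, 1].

X[k] = Σ(n=0 to 3) x[n] · ω_4^(nk)
where ω_4 = e^(-2πi/4)

Computing each X[k]:
X[0] = -1
X[1] = -1
X[2] = -5
X[3] = -1

X = [-1, -1, -5, -1]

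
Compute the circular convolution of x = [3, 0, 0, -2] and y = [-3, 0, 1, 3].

(x ⊛ y)[n] = Σ(m=0 to 3) x[m] · y[(n-m) mod 4]

Computing each output sample:
(x ⊛ y)[0] = -9
(x ⊛ y)[1] = -2
(x ⊛ y)[2] = -3
(x ⊛ y)[3] = 15

x ⊛ y = [-9, -2, -3, 15]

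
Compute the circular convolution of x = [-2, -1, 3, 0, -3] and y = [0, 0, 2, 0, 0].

(x ⊛ y)[n] = Σ(m=0 to 4) x[m] · y[(n-m) mod 5]

Computing each output sample:
(x ⊛ y)[0] = 0
(x ⊛ y)[1] = -6
(x ⊛ y)[2] = -4
(x ⊛ y)[3] = -2
(x ⊛ y)[4] = 6

x ⊛ y = [0, -6, -4, -2, 6]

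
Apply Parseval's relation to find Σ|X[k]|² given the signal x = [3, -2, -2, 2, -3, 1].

Parseval: Σ|x[n]|² = (1/N)Σ|X[k]|², so Σ|X[k]|² = N·Σ|x[n]|² = 6·31.0000

Σ|X[k]|² = N·Σ|x[n]|² = 6·31.0000 = 186.0000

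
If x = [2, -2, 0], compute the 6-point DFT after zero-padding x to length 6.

Original 3-point DFT: [0, 3.0000+1.7321i, 3.0000-1.7321i]
Zero-padded 6-point DFT provides frequency interpolation.

DFT_6([x, 0, ...]) = [0, 1.0000+1.7321i, 3.0000+1.7321i, 4, 3.0000-1.7321i, 1.0000-1.7321i]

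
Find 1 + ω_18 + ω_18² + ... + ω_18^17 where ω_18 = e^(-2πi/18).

Sum of all nth roots of unity equals 0 for n > 1 (geometric series with r ≠ 1).

0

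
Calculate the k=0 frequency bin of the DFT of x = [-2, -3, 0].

X[0] = Σ(n=0 to 2) x[n] · ω_3^0 = Σ x[n]
= (-2) + (-3) + (0)

X[0] = -5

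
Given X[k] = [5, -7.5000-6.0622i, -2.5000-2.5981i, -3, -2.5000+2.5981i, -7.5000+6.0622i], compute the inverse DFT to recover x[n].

x[n] = (1/6) Σ(k=0 to 5) X[k] · e^(2πikn/6)

Computing each x[n]:
x[0] = -3
x[1] = 3
x[2] = 3
x[3] = 3
x[4] = 1
x[5] = -2

x = [-3, 3, 3, 3, 1, -2]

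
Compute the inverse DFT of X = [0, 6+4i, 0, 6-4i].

x[n] = (1/4) Σ(k=0 to 3) X[k] · e^(2πikn/4)

Computing each x[n]:
x[0] = 3
x[1] = -2
x[2] = -3
x[3] = 2

x = [3, -2, -3, 2]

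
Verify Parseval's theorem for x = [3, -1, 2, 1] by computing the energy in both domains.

Time domain:
Σ|x[n]|² = |3|² + |-1|² + |2|² + |1|² = 15.0000

Frequency domain:
(1/4)Σ|X[k]|² = (1/4)(|5|² + |1+2i|² + |5|² + |1-2i|²) = (1/4)·60.0000 = 15.0000

Both sides agree, confirming Parseval's theorem.

Σ|x[n]|² = (1/N)Σ|X[k]|² = 15.0000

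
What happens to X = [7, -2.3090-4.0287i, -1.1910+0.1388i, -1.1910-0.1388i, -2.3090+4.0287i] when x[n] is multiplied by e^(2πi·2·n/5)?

Modulation property: DFT(ω_5^(-2n)·x[n]) = X[(k-2) mod 5], so circularly shift X by 2 positions.

X[k-2] = [-1.1910-0.1388i, -2.3090+4.0287i, 7, -2.3090-4.0287i, -1.1910+0.1388i]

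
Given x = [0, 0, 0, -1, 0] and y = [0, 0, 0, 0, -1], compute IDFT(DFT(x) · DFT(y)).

(x ⊛ y)[n] = Σ(m=0 to 4) x[m] · y[(n-m) mod 5]

Computing each output sample:
(x ⊛ y)[0] = 0
(x ⊛ y)[1] = 0
(x ⊛ y)[2] = 1
(x ⊛ y)[3] = 0
(x ⊛ y)[4] = 0

x ⊛ y = [0, 0, 1, 0, 0]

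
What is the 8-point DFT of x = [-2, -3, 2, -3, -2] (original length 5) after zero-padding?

Original 5-point DFT: [-8, -2.7361-1.9879i, 1.7361+5.3431i, 1.7361-5.3431i, -2.7361+1.9879i]
Zero-padded 8-point DFT provides frequency interpolation.

DFT_8([x, 0, ...]) = [-8, 2.2426i, -6, 6.2426i, 4, -6.2426i, -6, -2.2426i]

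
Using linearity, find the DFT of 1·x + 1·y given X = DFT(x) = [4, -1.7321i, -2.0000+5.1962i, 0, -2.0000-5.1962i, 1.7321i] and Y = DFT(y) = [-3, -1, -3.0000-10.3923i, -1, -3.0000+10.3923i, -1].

By linearity: DFT(1x + 1y) = 1·DFT(x) + 1·DFT(y)
= 1·[4, -1.7321i, -2.0000+5.1962i, 0, -2.0000-5.1962i, 1.7321i] + 1·[-3, -1, -3.0000-10.3923i, -1, -3.0000+10.3923i, -1]

Computing element-wise:
Z[0] = 1·(4) + 1·(-3) = 1
Z[1] = 1·(-1.7321i) + 1·(-1) = -1.0000-1.7321i
Z[2] = 1·(-2.0000+5.1962i) + 1·(-3.0000-10.3923i) = -5.0000-5.1961i
Z[3] = 1·(0) + 1·(-1) = -1
Z[4] = 1·(-2.0000-5.1962i) + 1·(-3.0000+10.3923i) = -5.0000+5.1961i
Z[5] = 1·(1.7321i) + 1·(-1) = -1.0000+1.7321i

DFT(1x + 1y) = 1·X + 1·Y = [1, -1.0000-1.7321i, -5.0000-5.1961i, -1, -5.0000+5.1961i, -1.0000+1.7321i]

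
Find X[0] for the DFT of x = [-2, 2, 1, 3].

X[0] = Σ(n=0 to 3) x[n] · ω_4^0 = Σ x[n]
= (-2) + (2) + (1) + (3)

X[0] = 4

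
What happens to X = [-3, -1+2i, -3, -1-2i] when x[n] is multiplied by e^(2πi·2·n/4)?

Modulation property: DFT(ω_4^(-2n)·x[n]) = X[(k-2) mod 4], so circularly shift X by 2 positions.

X[k-2] = [-3, -1-2i, -3, -1+2i]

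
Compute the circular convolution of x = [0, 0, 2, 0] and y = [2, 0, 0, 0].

(x ⊛ y)[n] = Σ(m=0 to 3) x[m] · y[(n-m) mod 4]

Computing each output sample:
(x ⊛ y)[0] = 0
(x ⊛ y)[1] = 0
(x ⊛ y)[2] = 4
(x ⊛ y)[3] = 0

x ⊛ y = [0, 0, 4, 0]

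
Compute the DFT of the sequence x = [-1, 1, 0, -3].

X[k] = Σ(n=0 to 3) x[n] · ω_4^(nk)
where ω_4 = e^(-2πi/4)

Computing each X[k]:
X[0] = -3
X[1] = -1-4i
X[2] = 1
X[3] = -1+4i

X = [-3, -1-4i, 1, -1+4i]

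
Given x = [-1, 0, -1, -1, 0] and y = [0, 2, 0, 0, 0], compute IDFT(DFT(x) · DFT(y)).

(x ⊛ y)[n] = Σ(m=0 to 4) x[m] · y[(n-m) mod 5]

Computing each output sample:
(x ⊛ y)[0] = 0
(x ⊛ y)[1] = -2
(x ⊛ y)[2] = 0
(x ⊛ y)[3] = -2
(x ⊛ y)[4] = -2

x ⊛ y = [0, -2, 0, -2, -2]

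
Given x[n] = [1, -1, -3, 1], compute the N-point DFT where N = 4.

X[k] = Σ(n=0 to 3) x[n] · ω_4^(nk)
where ω_4 = e^(-2πi/4)

Computing each X[k]:
X[0] = -2
X[1] = 4+2i
X[2] = -2
X[3] = 4-2i

X = [-2, 4+2i, -2, 4-2i]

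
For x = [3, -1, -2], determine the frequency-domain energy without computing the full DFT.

Parseval: Σ|x[n]|² = (1/N)Σ|X[k]|², so Σ|X[k]|² = N·Σ|x[n]|² = 3·14.0000

Σ|X[k]|² = N·Σ|x[n]|² = 3·14.0000 = 42.0000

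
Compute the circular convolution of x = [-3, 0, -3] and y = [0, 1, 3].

(x ⊛ y)[n] = Σ(m=0 to 2) x[m] · y[(n-m) mod 3]

Computing each output sample:
(x ⊛ y)[0] = -3
(x ⊛ y)[1] = -12
(x ⊛ y)[2] = -9

x ⊛ y = [-3, -12, -9]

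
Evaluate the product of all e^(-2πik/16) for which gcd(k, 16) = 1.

The primitive 16th roots of unity are ω_16^k for k coprime to 16: k ∈ {1, 3, 5, 7, 9, 11, 13, 15}
Their product equals the constant term of the cyclotomic polynomial Φ_16(x) up to sign.
For n ≥ 3, the product of all primitive nth roots of unity is 1. (For n=1 it is 1; for n=2 it is -1.)

1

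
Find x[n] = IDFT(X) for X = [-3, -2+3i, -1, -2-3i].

x[n] = (1/4) Σ(k=0 to 3) X[k] · e^(2πikn/4)

Computing each x[n]:
x[0] = -2
x[1] = -2
x[2] = 0
x[3] = 1

x = [-2, -2, 0, 1]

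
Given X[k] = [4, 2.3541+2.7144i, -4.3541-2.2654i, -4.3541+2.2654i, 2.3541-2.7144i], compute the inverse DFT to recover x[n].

x[n] = (1/5) Σ(k=0 to 4) X[k] · e^(2πikn/5)

Computing each x[n]:
x[0] = 0
x[1] = 2
x[2] = -2
x[3] = 1
x[4] = 3

x = [0, 2, -2, 1, 3]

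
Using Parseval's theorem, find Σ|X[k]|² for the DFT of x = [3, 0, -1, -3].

Parseval: Σ|x[n]|² = (1/N)Σ|X[k]|², so Σ|X[k]|² = N·Σ|x[n]|² = 4·19.0000

Σ|X[k]|² = N·Σ|x[n]|² = 4·19.0000 = 76.0000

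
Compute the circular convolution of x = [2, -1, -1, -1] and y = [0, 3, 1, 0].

(x ⊛ y)[n] = Σ(m=0 to 3) x[m] · y[(n-m) mod 4]

Computing each output sample:
(x ⊛ y)[0] = -4
(x ⊛ y)[1] = 5
(x ⊛ y)[2] = -1
(x ⊛ y)[3] = -4

x ⊛ y = [-4, 5, -1, -4]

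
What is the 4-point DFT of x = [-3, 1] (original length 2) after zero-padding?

Original 2-point DFT: [-2, -4]
Zero-padded 4-point DFT provides frequency interpolation.

DFT_4([x, 0, ...]) = [-2, -3-1i, -4, -3+1i]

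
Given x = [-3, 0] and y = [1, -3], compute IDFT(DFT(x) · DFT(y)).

(x ⊛ y)[n] = Σ(m=0 to 1) x[m] · y[(n-m) mod 2]

Computing each output sample:
(x ⊛ y)[0] = -3
(x ⊛ y)[1] = 9

x ⊛ y = [-3, 9]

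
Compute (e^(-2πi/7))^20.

Since ω_7^7 = 1, powers reduce modulo 7.
20 mod 7 = 6
So ω_7^20 = ω_7^6 = e^(-2πi·6/7)

ω_7^20 = ω_7^6 = 0.6235+0.7818i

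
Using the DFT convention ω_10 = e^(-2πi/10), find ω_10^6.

ω_10^6 = e^(-2πi·6/10)
= cos(-2π·6/10) + i·sin(-2π·6/10)
= cos(-12π/10) + i·sin(-12π/10)

ω_10^6 = cos(-12π/10) + i·sin(-12π/10) = -0.8090+0.5878i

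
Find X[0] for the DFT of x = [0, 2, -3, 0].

X[0] = Σ(n=0 to 3) x[n] · ω_4^0 = Σ x[n]
= (0) + (2) + (-3) + (0)

X[0] = -1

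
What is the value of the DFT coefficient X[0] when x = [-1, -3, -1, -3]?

X[0] = Σ(n=0 to 3) x[n] · ω_4^0 = Σ x[n]
= (-1) + (-3) + (-1) + (-3)

X[0] = -8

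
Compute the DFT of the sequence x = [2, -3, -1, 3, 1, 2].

X[k] = Σ(n=0 to 5) x[n] · ω_6^(nk)
where ω_6 = e^(-2πi/6)

Computing each X[k]:
X[0] = 4
X[1] = -1.5000+6.0622i
X[2] = 5.5000+2.5981i
X[3] = 0
X[4] = 5.5000-2.5981i
X[5] = -1.5000-6.0622i

X = [4, -1.5000+6.0622i, 5.5000+2.5981i, 0, 5.5000-2.5981i, -1.5000-6.0622i]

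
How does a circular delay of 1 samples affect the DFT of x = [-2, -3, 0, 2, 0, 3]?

Time shift by 1: X_shifted[k] = ω_6^(1k) · X[k]
Shifted x = [3, -2, -3, 0, 2, 0]

DFT(x[n-1]) = [0, 2.5000+6.0622i, 4.5000-2.5981i, 4, 4.5000+2.5981i, 2.5000-6.0622i]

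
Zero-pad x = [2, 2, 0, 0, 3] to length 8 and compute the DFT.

Original 5-point DFT: [7, 3.5451+0.9511i, -2.0451+0.5878i, -2.0451-0.5878i, 3.5451-0.9511i]
Zero-padded 8-point DFT provides frequency interpolation.

DFT_8([x, 0, ...]) = [7, 0.4142-1.4142i, 5-2i, -2.4142-1.4142i, 3, -2.4142+1.4142i, 5+2i, 0.4142+1.4142i]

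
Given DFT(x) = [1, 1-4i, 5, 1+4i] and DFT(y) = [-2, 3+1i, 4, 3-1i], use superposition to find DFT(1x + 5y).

By linearity: DFT(1x + 5y) = 1·DFT(x) + 5·DFT(y)
= 1·[1, 1-4i, 5, 1+4i] + 5·[-2, 3+1i, 4, 3-1i]

Computing element-wise:
Z[0] = 1·(1) + 5·(-2) = -9
Z[1] = 1·(1-4i) + 5·(3+1i) = 16+1i
Z[2] = 1·(5) + 5·(4) = 25
Z[3] = 1·(1+4i) + 5·(3-1i) = 16-1i

DFT(1x + 5y) = 1·X + 5·Y = [-9, 16+1i, 25, 16-1i]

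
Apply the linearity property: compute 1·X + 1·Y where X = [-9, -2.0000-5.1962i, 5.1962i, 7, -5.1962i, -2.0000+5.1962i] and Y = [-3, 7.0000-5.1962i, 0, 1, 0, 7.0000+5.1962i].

By linearity: DFT(1x + 1y) = 1·DFT(x) + 1·DFT(y)
= 1·[-9, -2.0000-5.1962i, 5.1962i, 7, -5.1962i, -2.0000+5.1962i] + 1·[-3, 7.0000-5.1962i, 0, 1, 0, 7.0000+5.1962i]

Computing element-wise:
Z[0] = 1·(-9) + 1·(-3) = -12
Z[1] = 1·(-2.0000-5.1962i) + 1·(7.0000-5.1962i) = 5.0000-10.3924i
Z[2] = 1·(5.1962i) + 1·(0) = 5.1962i
Z[3] = 1·(7) + 1·(1) = 8
Z[4] = 1·(-5.1962i) + 1·(0) = -5.1962i
Z[5] = 1·(-2.0000+5.1962i) + 1·(7.0000+5.1962i) = 5.0000+10.3924i

DFT(1x + 1y) = 1·X + 1·Y = [-12, 5.0000-10.3924i, 5.1962i, 8, -5.1962i, 5.0000+10.3924i]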